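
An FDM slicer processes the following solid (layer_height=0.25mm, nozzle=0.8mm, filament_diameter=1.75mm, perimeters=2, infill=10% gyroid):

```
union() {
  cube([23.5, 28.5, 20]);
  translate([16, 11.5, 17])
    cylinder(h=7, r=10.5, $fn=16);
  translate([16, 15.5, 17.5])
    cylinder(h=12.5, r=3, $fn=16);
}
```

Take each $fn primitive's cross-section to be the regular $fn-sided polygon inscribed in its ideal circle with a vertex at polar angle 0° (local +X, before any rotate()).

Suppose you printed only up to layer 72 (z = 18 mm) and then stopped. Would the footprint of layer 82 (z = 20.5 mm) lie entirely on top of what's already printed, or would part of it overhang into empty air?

Compare the two slices. At z = 18: the cube is present — its section is the full 23.5×28.5 rectangle (area 669.75 mm²); the r=10.5 cylinder at (16, 11.5) contributes a regular 16-gon of circumradius 10.5 (area = (16/2)·10.500²·sin(360°/16) = 337.53 mm²); the r=3 cylinder at (16, 15.5) contributes a regular 16-gon of circumradius 3 (area = (16/2)·3.000²·sin(360°/16) = 27.55 mm²); Merging all regions: the regions partially overlap — summed areas 1034.83 mm² minus the doubly-counted overlap 336.93 mm² gives 697.90 mm² — area = 697.90 mm². At z = 20.5: the cube is not intersected at this z (z outside [0, 20]); the cylinder at (16, 11.5): section is a regular 16-gon, circumradius r=10.5 (area = (16/2)·10.500²·sin(360°/16) = 337.53 mm²); the cylinder at (16, 15.5): section is a regular 16-gon, circumradius r=3 (area = (16/2)·3.000²·sin(360°/16) = 27.55 mm²); Combining (union): the r=3 cylinder at (16, 15.5) lies entirely inside the r=10.5 cylinder at (16, 11.5), so the union is just the r=10.5 cylinder at (16, 11.5) — area = 337.53 mm². Checking containment: the cross-section at z = 20.5 is a subset of the cross-section at z = 18.

entirely on top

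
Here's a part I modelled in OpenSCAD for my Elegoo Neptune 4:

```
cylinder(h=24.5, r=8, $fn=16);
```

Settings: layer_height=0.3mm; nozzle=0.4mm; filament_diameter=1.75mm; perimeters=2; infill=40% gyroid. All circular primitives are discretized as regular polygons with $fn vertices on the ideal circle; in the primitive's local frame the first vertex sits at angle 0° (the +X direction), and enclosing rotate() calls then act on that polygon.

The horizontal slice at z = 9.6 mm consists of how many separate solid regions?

At z = 9.6 mm: the r=8 cylinder contributes a regular 16-gon of circumradius 8. The result has 1 disconnected region.

1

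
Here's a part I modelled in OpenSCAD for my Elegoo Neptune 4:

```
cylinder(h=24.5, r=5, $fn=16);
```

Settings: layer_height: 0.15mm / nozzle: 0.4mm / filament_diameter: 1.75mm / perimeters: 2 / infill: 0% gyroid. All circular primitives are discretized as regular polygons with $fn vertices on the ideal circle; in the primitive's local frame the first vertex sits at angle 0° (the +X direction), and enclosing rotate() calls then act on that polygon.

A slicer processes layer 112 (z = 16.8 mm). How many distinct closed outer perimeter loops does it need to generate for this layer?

1

At z = 16.8 mm: the r=5 cylinder gives a regular 16-gon of circumradius 5 (constant along its height). The result has 1 disconnected region.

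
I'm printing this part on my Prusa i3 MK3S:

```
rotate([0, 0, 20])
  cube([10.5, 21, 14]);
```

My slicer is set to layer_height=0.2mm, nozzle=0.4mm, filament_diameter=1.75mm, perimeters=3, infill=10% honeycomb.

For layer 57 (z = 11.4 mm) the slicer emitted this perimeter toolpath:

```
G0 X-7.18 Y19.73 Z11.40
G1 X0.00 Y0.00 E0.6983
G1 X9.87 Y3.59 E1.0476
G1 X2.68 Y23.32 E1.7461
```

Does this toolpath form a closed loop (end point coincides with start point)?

Start point (G0): (-7.18, 19.73). End point (last G1): the path does not return to the start — open.

no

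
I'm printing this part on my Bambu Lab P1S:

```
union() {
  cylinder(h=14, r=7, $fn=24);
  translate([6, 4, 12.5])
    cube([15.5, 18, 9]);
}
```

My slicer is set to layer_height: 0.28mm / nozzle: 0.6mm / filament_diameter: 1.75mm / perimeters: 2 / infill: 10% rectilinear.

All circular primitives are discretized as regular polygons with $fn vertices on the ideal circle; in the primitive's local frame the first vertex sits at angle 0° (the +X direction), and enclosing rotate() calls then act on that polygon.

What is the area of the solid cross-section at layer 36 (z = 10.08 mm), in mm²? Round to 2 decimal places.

152.19 mm²

At z = 10.08 mm: the cylinder: section is a regular 24-gon, circumradius r=7 (area = (24/2)·7.000²·sin(360°/24) = 152.19 mm²); the cube at (6, 4) does not reach this height (z outside [12.5, 21.5]); Merging all regions: only the r=7 cylinder is present, so the union is just that shape — area = 152.19 mm². Overall, the cross-section is a single solid region. Net area = 152.19 mm².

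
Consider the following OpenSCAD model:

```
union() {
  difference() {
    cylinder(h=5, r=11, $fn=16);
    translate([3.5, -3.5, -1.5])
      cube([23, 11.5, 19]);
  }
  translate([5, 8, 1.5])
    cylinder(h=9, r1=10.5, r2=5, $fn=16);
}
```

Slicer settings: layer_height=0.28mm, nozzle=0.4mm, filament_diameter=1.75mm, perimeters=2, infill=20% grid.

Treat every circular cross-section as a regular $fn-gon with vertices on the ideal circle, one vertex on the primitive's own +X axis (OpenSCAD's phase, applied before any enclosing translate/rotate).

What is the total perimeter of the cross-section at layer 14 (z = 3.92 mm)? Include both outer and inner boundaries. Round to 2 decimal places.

95.31 mm

At z = 3.92 mm: the r=11 cylinder gives a regular 16-gon of circumradius 11 (constant along its height) (perimeter = 2·16·11.000·sin(180°/16) = 68.67 mm); the 23×11.5 cube at (3.5, -3.5) contributes its full rectangle (perimeter 69.00 mm); Taking the first minus the rest: starting from the r=11 cylinder, the 23×11.5 cube at (3.5, -3.5) partially overlaps it — only the 75.27 mm² overlap (of its 264.50 mm²) is removed, clipping the outline — boundary = 78.37 mm; the cone at (5, 8): at t=0.269 of its height the radius interpolates to r₁+(r₂−r₁)t = 9.021, giving a regular 16-gon of that circumradius (perimeter = 2·16·9.021·sin(180°/16) = 56.32 mm); Merging all regions: the regions partially overlap (shared area 73.30 mm²), so the edge portions inside another operand are dropped and the merged outline is re-measured after clipping — boundary = 95.31 mm. Overall, the cross-section is a single solid region. Total boundary length (outer) = 95.31 mm.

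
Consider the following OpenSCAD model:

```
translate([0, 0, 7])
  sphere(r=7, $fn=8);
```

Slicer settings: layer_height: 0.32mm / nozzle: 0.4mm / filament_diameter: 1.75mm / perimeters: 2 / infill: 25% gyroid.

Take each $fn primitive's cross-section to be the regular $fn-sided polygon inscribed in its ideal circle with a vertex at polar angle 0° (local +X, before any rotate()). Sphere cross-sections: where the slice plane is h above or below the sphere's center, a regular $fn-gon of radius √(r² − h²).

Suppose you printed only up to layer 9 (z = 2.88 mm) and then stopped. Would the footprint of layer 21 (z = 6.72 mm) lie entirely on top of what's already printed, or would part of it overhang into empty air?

Compare the two slices. At z = 2.88: the sphere: section is a regular 8-gon, circumradius = √(r²−h²) = √(7²−4.12²) = 5.659 (area = (8/2)·5.659²·sin(360°/8) = 90.58 mm²). At z = 6.72: the r=7 sphere slices to a regular 8-gon of circumradius 6.994 (√(r²−h²) with h=0.28 from center) (area = (8/2)·6.994²·sin(360°/8) = 138.37 mm²). Checking containment: at z = 6.72 the cross-section extends beyond the z = 2.88 cross-section by about 47.79 mm².

part overhangs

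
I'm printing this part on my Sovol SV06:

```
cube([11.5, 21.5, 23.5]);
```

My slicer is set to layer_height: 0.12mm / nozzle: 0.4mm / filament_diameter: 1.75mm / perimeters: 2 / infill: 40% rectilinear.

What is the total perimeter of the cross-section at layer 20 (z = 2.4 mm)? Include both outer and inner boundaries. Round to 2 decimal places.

At z = 2.4 mm: the cube is present — its section is the full 11.5×21.5 rectangle (perimeter 66.00 mm). Overall, the cross-section is a single solid region. Total boundary length (outer) = 66.00 mm.

66.00 mm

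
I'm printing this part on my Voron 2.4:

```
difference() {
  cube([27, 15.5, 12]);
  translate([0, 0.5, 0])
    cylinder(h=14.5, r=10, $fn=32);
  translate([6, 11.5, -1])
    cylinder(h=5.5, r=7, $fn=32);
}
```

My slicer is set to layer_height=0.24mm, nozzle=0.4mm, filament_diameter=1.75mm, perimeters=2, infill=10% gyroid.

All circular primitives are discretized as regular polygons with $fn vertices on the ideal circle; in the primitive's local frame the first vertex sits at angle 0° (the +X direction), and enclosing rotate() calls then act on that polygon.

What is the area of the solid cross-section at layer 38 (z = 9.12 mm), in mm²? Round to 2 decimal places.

At z = 9.12 mm: the cube (footprint 27×15.5) is included at this height (area 418.50 mm²); the r=10 cylinder at (0, 0.5) gives a regular 32-gon of circumradius 10 (constant along its height) (area = (32/2)·10.000²·sin(360°/32) = 312.14 mm²); the cylinder at (6, 11.5) is not intersected at this z (z outside [-1, 4.5]); After the difference (first − rest): starting from the 27×15.5 cube (418.50 mm²), the r=10 cylinder at (0, 0.5) partially overlaps it — only the 83.02 mm² overlap (of its 312.14 mm²) is removed, clipping the outline — area = 335.48 mm². Overall, the cross-section is a single solid region. Net area = 335.48 mm².

335.48 mm²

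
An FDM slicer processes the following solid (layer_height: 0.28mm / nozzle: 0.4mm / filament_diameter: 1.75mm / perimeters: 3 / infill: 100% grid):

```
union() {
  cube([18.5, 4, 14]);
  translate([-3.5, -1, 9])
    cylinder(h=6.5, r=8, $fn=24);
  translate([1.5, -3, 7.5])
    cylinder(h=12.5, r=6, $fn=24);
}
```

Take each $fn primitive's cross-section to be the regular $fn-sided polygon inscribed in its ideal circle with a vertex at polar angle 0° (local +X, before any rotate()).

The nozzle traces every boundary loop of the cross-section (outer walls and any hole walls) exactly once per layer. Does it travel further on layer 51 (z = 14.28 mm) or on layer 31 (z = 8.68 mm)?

layer 31 (z = 8.68 mm)

Layer 51 (z = 14.28): the cube does not reach this height (z outside [0, 14]); the r=8 cylinder at (-3.5, -1) gives a regular 24-gon of circumradius 8 (constant along its height) (perimeter = 2·24·8.000·sin(180°/24) = 50.12 mm); the r=6 cylinder at (1.5, -3) contributes a regular 24-gon of circumradius 6 (perimeter = 2·24·6.000·sin(180°/24) = 37.59 mm); Merging all regions: the regions partially overlap (shared area 76.68 mm²), so the edge portions inside another operand are dropped and the merged outline is re-measured after clipping — boundary = 55.66 mm. So its perimeter = 55.66 mm. Layer 31 (z = 8.68): the 18.5×4 cube contributes its full rectangle (perimeter 45.00 mm); the cylinder at (-3.5, -1) is not intersected at this z (z outside [9, 15.5]); the r=6 cylinder at (1.5, -3) gives a regular 24-gon of circumradius 6 (constant along its height) (perimeter = 2·24·6.000·sin(180°/24) = 37.59 mm); Merging all regions: the regions partially overlap (shared area 15.19 mm²), so the edge portions inside another operand are dropped and the merged outline is re-measured after clipping — boundary = 65.31 mm. So its perimeter = 65.31 mm. Layer 31 is larger (65.31 vs 55.66 mm).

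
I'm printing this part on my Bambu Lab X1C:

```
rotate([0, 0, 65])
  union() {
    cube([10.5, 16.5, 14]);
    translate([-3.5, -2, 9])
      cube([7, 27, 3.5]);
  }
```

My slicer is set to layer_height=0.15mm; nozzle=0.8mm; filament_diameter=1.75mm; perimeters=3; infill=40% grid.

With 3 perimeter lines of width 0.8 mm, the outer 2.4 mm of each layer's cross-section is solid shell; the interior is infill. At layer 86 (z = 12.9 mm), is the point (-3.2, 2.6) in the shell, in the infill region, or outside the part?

shell

At z = 12.9 mm: the cube (footprint 10.5×16.5) is included at this height; the cube at (-3.5, -2) is not intersected at this z (z outside [9, 12.5]); Merging all regions: only the 10.5×16.5 cube is present, so the union is just that shape — 1 connected region; (whole slice rotated 65° about Z — lengths, areas and connectivity unchanged). Overall, the cross-section is a single solid region. Undo the 65° rotation: the query point maps to (1.004, 3.999) in the un-rotated model frame. The nearest boundary edge runs (0.00, 16.50)→(0.00, 0.00); distance from the point to it = 1.00 mm. The point is inside the cross-section, 1.00 mm from the nearest boundary — within the 2.4 mm shell band (3 × 0.8).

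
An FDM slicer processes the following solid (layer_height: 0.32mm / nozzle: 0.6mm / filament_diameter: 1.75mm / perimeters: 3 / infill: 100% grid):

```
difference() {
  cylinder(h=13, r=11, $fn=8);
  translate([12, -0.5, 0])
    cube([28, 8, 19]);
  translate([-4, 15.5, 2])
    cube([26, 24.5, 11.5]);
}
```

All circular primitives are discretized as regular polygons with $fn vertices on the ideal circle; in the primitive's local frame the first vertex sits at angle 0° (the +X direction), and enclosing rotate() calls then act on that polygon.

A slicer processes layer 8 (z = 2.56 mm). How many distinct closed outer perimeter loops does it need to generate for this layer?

1

At z = 2.56 mm: the r=11 cylinder contributes a regular 8-gon of circumradius 11; the cube at (12, -0.5) is present — its section is the full 28×8 rectangle; the cube at (-4, 15.5) (footprint 26×24.5) is included at this height; After the difference (first − rest): starting from the r=11 cylinder, the 28×8 cube at (12, -0.5) misses the remaining region (no effect); the 26×24.5 cube at (-4, 15.5) misses the remaining region (no effect) — 1 connected region. The result has 1 disconnected region.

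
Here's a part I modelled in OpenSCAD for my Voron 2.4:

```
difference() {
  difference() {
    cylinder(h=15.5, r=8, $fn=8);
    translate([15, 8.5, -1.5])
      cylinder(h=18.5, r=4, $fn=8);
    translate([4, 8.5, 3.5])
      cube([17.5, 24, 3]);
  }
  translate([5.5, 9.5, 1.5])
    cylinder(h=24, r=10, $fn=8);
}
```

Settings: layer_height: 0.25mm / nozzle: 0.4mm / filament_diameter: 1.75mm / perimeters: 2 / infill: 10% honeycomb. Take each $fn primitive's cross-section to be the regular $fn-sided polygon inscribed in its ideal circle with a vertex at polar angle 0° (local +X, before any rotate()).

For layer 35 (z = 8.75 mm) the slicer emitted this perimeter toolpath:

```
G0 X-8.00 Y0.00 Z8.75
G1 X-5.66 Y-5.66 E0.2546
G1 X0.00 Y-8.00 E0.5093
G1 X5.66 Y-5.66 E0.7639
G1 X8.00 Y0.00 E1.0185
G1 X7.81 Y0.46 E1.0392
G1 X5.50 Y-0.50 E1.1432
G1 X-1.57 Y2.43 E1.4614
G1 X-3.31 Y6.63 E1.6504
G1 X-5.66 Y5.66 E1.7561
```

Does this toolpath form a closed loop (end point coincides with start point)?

Start point (G0): (-8.00, 0.00). End point (last G1): the path does not return to the start — open.

no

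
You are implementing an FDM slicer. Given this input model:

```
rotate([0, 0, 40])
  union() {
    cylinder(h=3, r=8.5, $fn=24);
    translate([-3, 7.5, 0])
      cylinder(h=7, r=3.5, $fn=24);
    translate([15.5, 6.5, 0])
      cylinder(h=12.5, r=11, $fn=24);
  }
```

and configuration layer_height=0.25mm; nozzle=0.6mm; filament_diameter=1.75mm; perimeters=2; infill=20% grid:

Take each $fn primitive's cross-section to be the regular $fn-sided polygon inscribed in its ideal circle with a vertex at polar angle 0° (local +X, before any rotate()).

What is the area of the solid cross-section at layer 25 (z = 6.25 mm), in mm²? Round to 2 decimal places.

At z = 6.25 mm: the cylinder is not intersected at this z (z outside [0, 3]); the cylinder at (-3, 7.5): section is a regular 24-gon, circumradius r=3.5 (area = (24/2)·3.500²·sin(360°/24) = 38.05 mm²); the cylinder at (15.5, 6.5): section is a regular 24-gon, circumradius r=11 (area = (24/2)·11.000²·sin(360°/24) = 375.81 mm²); Taking the union: the 2 present regions are separate (no shared area or edge), so areas and boundary lengths simply add and each stays a separate island — area = 413.85 mm²; (whole slice rotated 40° about Z — lengths, areas and connectivity unchanged). Overall, the cross-section has 2 separate islands. Net area = 413.85 mm².

413.85 mm²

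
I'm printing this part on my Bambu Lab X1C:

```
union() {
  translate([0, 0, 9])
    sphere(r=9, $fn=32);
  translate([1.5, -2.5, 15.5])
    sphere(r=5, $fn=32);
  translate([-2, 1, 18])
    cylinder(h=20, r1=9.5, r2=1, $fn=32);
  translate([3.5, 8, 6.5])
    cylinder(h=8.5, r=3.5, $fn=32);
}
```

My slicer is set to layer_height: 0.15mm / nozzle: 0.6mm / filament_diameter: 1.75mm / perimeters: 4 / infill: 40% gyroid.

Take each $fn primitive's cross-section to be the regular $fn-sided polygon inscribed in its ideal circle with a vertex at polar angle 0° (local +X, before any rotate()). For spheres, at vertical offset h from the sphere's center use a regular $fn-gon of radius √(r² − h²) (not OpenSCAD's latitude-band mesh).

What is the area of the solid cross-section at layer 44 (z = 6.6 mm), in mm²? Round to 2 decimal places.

256.20 mm²

At z = 6.6 mm: the r=9 sphere slices to a regular 32-gon of circumradius 8.674 (√(r²−h²) with h=2.4 from center) (area = (32/2)·8.674²·sin(360°/32) = 234.86 mm²); the sphere at (1.5, -2.5) is absent (|z−center|=8.900 > r=5); the cone at (-2, 1) is absent (z outside [18, 38]); the r=3.5 cylinder at (3.5, 8) contributes a regular 32-gon of circumradius 3.5 (area = (32/2)·3.500²·sin(360°/32) = 38.24 mm²); Merging all regions: the regions partially overlap — summed areas 273.10 mm² minus the doubly-counted overlap 16.89 mm² gives 256.20 mm² — area = 256.20 mm². Overall, the cross-section is a single solid region. Net area = 256.20 mm².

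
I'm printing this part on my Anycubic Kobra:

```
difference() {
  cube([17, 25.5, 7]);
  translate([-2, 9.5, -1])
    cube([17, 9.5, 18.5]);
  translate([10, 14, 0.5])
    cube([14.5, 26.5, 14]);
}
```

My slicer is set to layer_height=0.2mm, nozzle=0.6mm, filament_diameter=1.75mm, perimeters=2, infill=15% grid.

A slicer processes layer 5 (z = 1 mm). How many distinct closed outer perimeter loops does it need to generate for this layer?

At z = 1 mm: the cube is present — its section is the full 17×25.5 rectangle; the 17×9.5 cube at (-2, 9.5) contributes its full rectangle; the 14.5×26.5 cube at (10, 14) contributes its full rectangle; Taking the first minus the rest: starting from the 17×25.5 cube, the 17×9.5 cube at (-2, 9.5) partially overlaps it — only the 142.50 mm² overlap (of its 161.50 mm²) is removed, clipping the outline; the 14.5×26.5 cube at (10, 14) partially overlaps it — only the 55.50 mm² overlap (of its 384.25 mm²) is removed, clipping the outline — 2 connected regions. The result has 2 disconnected regions.

2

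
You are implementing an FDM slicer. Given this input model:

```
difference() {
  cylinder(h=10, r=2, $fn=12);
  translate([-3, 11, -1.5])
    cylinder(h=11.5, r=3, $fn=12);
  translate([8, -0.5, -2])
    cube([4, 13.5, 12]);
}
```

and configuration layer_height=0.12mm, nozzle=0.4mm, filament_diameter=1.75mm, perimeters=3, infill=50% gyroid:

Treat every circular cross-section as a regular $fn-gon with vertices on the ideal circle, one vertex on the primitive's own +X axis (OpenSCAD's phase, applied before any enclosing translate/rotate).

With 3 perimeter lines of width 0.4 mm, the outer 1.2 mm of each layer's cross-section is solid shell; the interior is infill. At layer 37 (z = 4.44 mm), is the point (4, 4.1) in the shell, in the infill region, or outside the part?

At z = 4.44 mm: the r=2 cylinder gives a regular 12-gon of circumradius 2 (constant along its height); the r=3 cylinder at (-3, 11) gives a regular 12-gon of circumradius 3 (constant along its height); the cube at (8, -0.5) (footprint 4×13.5) is included at this height; After the difference (first − rest): starting from the r=2 cylinder, the r=3 cylinder at (-3, 11) misses the remaining region (no effect); the 4×13.5 cube at (8, -0.5) misses the remaining region (no effect) — 1 connected region. Overall, the cross-section is a single solid region. The nearest boundary edge runs (1.00, 1.73)→(1.73, 1.00); distance from the point to it = 3.80 mm. The point is not inside any of the regions above, so it lies outside the cross-section (3.80 mm from the nearest boundary).

outside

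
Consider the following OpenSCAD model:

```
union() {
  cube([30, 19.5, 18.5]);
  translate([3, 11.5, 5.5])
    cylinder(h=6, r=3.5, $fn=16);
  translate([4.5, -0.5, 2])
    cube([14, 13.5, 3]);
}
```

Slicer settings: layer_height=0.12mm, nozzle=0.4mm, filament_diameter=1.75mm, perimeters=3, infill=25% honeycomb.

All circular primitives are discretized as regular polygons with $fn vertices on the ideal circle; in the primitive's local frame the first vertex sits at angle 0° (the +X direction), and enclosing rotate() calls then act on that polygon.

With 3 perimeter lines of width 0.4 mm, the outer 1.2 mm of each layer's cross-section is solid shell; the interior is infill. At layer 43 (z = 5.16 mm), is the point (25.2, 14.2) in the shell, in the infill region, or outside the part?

infill

At z = 5.16 mm: the 30×19.5 cube contributes its full rectangle; the cylinder at (3, 11.5) is not intersected at this z (z outside [5.5, 11.5]); the cube at (4.5, -0.5) is absent (z outside [2, 5]); Combining (union): only the 30×19.5 cube is present, so the union is just that shape — 1 connected region. Overall, the cross-section is a single solid region. The nearest boundary edge runs (30.00, 0.00)→(30.00, 19.50); distance from the point to it = 4.80 mm. The point is inside the cross-section and 4.80 mm from the nearest boundary — more than the 1.2 mm shell width (3 × 0.4), so it's in the infill interior.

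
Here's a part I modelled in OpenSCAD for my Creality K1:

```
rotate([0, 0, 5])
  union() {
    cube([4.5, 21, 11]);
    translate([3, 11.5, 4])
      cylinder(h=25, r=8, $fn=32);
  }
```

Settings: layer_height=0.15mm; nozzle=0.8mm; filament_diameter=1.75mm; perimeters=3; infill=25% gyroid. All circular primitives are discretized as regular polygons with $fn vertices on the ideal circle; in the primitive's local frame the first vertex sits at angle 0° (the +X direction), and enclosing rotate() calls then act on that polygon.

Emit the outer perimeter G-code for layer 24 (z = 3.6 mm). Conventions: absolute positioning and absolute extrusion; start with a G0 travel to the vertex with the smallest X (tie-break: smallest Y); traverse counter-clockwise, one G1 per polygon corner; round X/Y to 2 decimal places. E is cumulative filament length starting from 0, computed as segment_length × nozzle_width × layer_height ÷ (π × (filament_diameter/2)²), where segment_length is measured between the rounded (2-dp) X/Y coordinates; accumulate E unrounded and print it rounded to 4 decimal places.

G0 X-1.83 Y20.92 Z3.60
G1 X0.00 Y0.00 E1.0477
G1 X4.48 Y0.39 E1.2720
G1 X2.65 Y21.31 E2.3197
G1 X-1.83 Y20.92 E2.5441

At z = 3.6 mm: the 4.5×21 cube contributes its full rectangle; the cylinder at (3, 11.5) is absent (z outside [4, 29]); Merging all regions: only the 4.5×21 cube is present, so the union is just that shape — 1 connected region; (whole slice rotated 5° about Z — lengths, areas and connectivity unchanged). The outline is a single polygon with 4 vertices. Extrusion per mm of travel: 0.8 × 0.15 / (π × 0.875²) = 0.049890. Accumulating E over each segment gives final E = 2.5441.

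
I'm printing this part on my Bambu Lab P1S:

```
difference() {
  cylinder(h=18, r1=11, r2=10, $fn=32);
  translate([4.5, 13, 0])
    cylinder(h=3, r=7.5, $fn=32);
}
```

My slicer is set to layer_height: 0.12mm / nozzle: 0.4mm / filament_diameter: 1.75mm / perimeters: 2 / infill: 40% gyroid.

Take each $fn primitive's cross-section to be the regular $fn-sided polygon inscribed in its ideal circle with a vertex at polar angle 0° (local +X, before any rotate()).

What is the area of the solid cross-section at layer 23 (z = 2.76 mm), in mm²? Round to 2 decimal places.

At z = 2.76 mm: the cone contributes a regular 32-gon of circumradius 10.847 (interpolated between r1=11 and r2=10 at t=0.153) (area = (32/2)·10.847²·sin(360°/32) = 367.24 mm²); the r=7.5 cylinder at (4.5, 13) contributes a regular 32-gon of circumradius 7.5 (area = (32/2)·7.500²·sin(360°/32) = 175.58 mm²); After the difference (first − rest): starting from the cone (367.24 mm²), the r=7.5 cylinder at (4.5, 13) partially overlaps it — only the 36.53 mm² overlap (of its 175.58 mm²) is removed, clipping the outline — area = 330.71 mm². Overall, the cross-section is a single solid region. Net area = 330.71 mm².

330.71 mm²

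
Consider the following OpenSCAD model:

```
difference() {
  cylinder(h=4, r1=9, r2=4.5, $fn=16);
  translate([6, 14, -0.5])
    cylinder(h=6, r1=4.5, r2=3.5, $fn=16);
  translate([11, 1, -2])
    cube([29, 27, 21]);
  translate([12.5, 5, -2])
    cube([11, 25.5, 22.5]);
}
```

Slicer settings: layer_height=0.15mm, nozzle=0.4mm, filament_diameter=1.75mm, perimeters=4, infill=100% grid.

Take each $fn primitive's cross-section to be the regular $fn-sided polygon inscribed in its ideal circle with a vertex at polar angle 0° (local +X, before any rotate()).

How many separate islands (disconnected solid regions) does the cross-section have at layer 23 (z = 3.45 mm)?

At z = 3.45 mm: the cone: at t=0.863 of its height the radius interpolates to r₁+(r₂−r₁)t = 5.119, giving a regular 16-gon of that circumradius; the cone at (6, 14) contributes a regular 16-gon of circumradius 3.842 (interpolated between r1=4.5 and r2=3.5 at t=0.658); the 29×27 cube at (11, 1) contributes its full rectangle; the cube at (12.5, 5) is present — its section is the full 11×25.5 rectangle; After the difference (first − rest): starting from the cone, the cone at (6, 14) misses the remaining region (no effect); the 29×27 cube at (11, 1) misses the remaining region (no effect); the 11×25.5 cube at (12.5, 5) misses the remaining region (no effect) — 1 connected region. Overall, the cross-section is a single solid region. Island count = 1.

1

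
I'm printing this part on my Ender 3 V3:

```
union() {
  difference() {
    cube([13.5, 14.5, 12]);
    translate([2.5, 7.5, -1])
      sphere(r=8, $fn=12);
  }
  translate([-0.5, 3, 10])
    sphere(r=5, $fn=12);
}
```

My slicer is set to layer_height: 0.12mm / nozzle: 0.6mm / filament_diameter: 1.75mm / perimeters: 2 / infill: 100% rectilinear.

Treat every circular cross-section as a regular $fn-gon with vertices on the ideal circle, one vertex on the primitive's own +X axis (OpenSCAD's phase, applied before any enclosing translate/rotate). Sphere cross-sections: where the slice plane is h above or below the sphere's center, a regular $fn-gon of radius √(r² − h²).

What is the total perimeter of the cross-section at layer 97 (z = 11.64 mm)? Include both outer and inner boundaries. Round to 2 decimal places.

64.63 mm

At z = 11.64 mm: the cube is present — its section is the full 13.5×14.5 rectangle (perimeter 56.00 mm); the sphere at (2.5, 7.5) is absent (|z−center|=12.640 > r=8); Taking the first minus the rest: none of the subtracted shapes is present at this height, so the 13.5×14.5 cube is unchanged — boundary = 56.00 mm; the r=5 sphere at (-0.5, 3) contributes a regular 12-gon of circumradius √(5²−1.64²) = 4.723 (perimeter = 2·12·4.723·sin(180°/12) = 29.34 mm); Taking the union: the regions partially overlap (shared area 25.72 mm²), so the edge portions inside another operand are dropped and the merged outline is re-measured after clipping — boundary = 64.63 mm. Overall, the cross-section is a single solid region. Total boundary length (outer) = 64.63 mm.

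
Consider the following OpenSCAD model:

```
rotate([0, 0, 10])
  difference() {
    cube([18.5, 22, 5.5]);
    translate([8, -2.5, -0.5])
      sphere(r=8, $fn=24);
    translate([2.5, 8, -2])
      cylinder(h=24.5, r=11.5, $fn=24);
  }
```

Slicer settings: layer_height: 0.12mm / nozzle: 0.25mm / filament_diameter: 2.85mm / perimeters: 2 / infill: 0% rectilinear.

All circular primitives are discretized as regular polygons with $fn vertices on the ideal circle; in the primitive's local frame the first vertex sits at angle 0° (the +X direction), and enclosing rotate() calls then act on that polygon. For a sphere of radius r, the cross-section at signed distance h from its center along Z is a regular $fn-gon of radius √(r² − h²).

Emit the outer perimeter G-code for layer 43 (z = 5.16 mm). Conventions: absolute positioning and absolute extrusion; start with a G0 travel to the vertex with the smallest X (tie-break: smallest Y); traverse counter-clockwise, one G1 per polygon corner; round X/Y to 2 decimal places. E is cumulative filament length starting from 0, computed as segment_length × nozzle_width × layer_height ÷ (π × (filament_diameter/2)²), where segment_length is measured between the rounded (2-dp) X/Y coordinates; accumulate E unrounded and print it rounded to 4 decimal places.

G0 X-3.82 Y21.67 Z5.16
G1 X-3.33 Y18.88 E0.0133
G1 X-0.92 Y19.64 E0.0252
G1 X2.08 Y19.77 E0.0393
G1 X5.01 Y19.12 E0.0534
G1 X7.67 Y17.73 E0.0676
G1 X9.88 Y15.70 E0.0817
G1 X11.50 Y13.17 E0.0958
G1 X12.40 Y10.31 E0.1099
G1 X12.53 Y7.31 E0.1240
G1 X11.88 Y4.38 E0.1381
G1 X11.47 Y3.60 E0.1423
G1 X11.56 Y3.56 E0.1427
G1 X12.64 Y2.56 E0.1497
G1 X12.83 Y2.26 E0.1513
G1 X18.22 Y3.21 E0.1771
G1 X14.40 Y24.88 E0.2805
G1 X-3.82 Y21.67 E0.3675

At z = 5.16 mm: the cube is present — its section is the full 18.5×22 rectangle; the sphere at (8, -2.5): section is a regular 24-gon, circumradius = √(r²−h²) = √(8²−5.66²) = 5.654; the cylinder at (2.5, 8): section is a regular 24-gon, circumradius r=11.5; After the difference (first − rest): starting from the 18.5×22 cube, the r=8 sphere at (8, -2.5) partially overlaps it — only the 22.50 mm² overlap (of its 99.28 mm²) is removed, clipping the outline; the r=11.5 cylinder at (2.5, 8) partially overlaps it — only the 213.74 mm² overlap (of its 410.75 mm²) is removed, clipping the outline — 1 connected region; (whole slice rotated 10° about Z — lengths, areas and connectivity unchanged). The outline is a single polygon with 17 vertices. Extrusion per mm of travel: 0.25 × 0.12 / (π × 1.425²) = 0.004703. Accumulating E over each segment gives final E = 0.3675.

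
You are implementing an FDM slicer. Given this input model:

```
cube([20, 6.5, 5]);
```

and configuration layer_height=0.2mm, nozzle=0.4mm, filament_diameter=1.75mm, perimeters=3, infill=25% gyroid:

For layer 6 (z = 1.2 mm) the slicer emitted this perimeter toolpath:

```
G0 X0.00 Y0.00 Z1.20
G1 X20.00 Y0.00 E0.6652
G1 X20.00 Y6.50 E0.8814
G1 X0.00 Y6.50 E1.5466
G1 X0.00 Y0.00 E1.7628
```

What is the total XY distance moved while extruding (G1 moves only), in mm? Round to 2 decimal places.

53.00 mm

Sum the Euclidean lengths of each G1 segment: total = 53.00 mm.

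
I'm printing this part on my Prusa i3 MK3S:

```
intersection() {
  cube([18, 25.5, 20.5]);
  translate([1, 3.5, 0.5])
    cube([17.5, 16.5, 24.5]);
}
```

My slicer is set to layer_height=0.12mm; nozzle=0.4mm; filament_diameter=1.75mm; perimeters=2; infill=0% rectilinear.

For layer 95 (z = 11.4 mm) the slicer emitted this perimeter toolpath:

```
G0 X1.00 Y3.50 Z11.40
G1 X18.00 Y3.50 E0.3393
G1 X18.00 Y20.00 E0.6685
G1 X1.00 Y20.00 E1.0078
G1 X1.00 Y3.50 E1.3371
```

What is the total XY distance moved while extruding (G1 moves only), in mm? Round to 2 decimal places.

Sum the Euclidean lengths of each G1 segment: total = 67.00 mm.

67.00 mm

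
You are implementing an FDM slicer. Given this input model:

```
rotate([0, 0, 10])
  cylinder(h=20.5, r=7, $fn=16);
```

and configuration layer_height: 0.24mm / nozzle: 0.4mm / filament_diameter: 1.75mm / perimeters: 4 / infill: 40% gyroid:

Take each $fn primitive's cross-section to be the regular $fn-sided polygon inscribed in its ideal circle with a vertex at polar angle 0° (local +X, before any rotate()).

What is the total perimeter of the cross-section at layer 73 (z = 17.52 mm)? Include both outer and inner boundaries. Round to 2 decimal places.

43.70 mm

At z = 17.52 mm: the cylinder: section is a regular 16-gon, circumradius r=7 (perimeter = 2·16·7.000·sin(180°/16) = 43.70 mm); (whole slice rotated 10° about Z — lengths, areas and connectivity unchanged). Overall, the cross-section is a single solid region. Total boundary length (outer) = 43.70 mm.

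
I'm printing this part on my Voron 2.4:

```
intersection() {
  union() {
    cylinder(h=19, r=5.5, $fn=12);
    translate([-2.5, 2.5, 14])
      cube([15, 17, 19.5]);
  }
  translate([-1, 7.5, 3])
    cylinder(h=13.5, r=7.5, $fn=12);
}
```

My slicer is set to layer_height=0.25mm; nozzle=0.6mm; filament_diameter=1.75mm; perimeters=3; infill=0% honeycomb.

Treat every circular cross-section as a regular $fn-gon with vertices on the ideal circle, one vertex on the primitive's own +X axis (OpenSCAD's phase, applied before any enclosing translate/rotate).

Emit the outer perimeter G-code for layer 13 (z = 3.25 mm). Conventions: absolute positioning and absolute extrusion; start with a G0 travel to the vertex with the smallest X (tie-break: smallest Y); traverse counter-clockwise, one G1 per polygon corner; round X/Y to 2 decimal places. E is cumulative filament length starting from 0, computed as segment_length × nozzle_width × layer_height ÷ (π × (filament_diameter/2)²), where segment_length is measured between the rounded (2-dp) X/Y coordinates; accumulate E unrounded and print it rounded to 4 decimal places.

At z = 3.25 mm: the cylinder: section is a regular 12-gon, circumradius r=5.5; the cube at (-2.5, 2.5) does not reach this height (z outside [14, 33.5]); Merging all regions: only the r=5.5 cylinder is present, so the union is just that shape — 1 connected region; the r=7.5 cylinder at (-1, 7.5) contributes a regular 12-gon of circumradius 7.5; After intersecting: the r=7.5 cylinder at (-1, 7.5) partially overlaps that combined region; clipping to the common part keeps 35.85 mm² — 1 connected region. The outline is a single polygon with 9 vertices. Extrusion per mm of travel: 0.6 × 0.25 / (π × 0.875²) = 0.062363. Accumulating E over each segment gives final E = 1.4702.

G0 X-5.13 Y1.38 Z3.25
G1 X-4.75 Y1.00 E0.0335
G1 X-1.00 Y0.00 E0.2755
G1 X2.75 Y1.00 E0.5176
G1 X4.63 Y2.88 E0.6834
G1 X2.75 Y4.76 E0.8492
G1 X0.00 Y5.50 E1.0268
G1 X-2.75 Y4.76 E1.2044
G1 X-4.76 Y2.75 E1.3817
G1 X-5.13 Y1.38 E1.4702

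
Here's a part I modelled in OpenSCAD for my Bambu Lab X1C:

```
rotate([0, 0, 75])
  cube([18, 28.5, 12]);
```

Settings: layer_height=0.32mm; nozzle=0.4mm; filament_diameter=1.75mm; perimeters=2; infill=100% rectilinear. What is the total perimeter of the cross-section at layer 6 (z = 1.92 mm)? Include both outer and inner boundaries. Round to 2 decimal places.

93.00 mm

At z = 1.92 mm: the cube (footprint 18×28.5) is included at this height (perimeter 93.00 mm); (whole slice rotated 75° about Z — lengths, areas and connectivity unchanged). Overall, the cross-section is a single solid region. Total boundary length (outer) = 93.00 mm.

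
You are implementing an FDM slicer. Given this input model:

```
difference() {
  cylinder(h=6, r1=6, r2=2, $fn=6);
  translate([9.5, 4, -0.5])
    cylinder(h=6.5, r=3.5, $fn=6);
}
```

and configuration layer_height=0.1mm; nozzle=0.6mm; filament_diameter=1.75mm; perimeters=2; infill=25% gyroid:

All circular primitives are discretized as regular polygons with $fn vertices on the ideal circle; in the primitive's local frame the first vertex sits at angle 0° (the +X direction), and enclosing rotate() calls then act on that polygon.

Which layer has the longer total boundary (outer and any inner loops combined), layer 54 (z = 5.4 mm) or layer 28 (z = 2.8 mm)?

layer 28 (z = 2.8 mm)

Layer 54 (z = 5.4): the cone (r1=6→r2=2) has section circumradius 2.400 here — a regular 6-gon (perimeter = 2·6·2.400·sin(180°/6) = 14.40 mm); the r=3.5 cylinder at (9.5, 4) contributes a regular 6-gon of circumradius 3.5 (perimeter = 2·6·3.500·sin(180°/6) = 21.00 mm); Taking the first minus the rest: starting from the cone, the r=3.5 cylinder at (9.5, 4) misses the remaining region (no effect) — boundary = 14.40 mm. So its perimeter = 14.40 mm. Layer 28 (z = 2.8): the cone contributes a regular 6-gon of circumradius 4.133 (interpolated between r1=6 and r2=2 at t=0.467) (perimeter = 2·6·4.133·sin(180°/6) = 24.80 mm); the r=3.5 cylinder at (9.5, 4) gives a regular 6-gon of circumradius 3.5 (constant along its height) (perimeter = 2·6·3.500·sin(180°/6) = 21.00 mm); Subtracting the remaining from the first: starting from the cone, the r=3.5 cylinder at (9.5, 4) misses the remaining region (no effect) — boundary = 24.80 mm. So its perimeter = 24.80 mm. Layer 28 is larger (24.80 vs 14.40 mm).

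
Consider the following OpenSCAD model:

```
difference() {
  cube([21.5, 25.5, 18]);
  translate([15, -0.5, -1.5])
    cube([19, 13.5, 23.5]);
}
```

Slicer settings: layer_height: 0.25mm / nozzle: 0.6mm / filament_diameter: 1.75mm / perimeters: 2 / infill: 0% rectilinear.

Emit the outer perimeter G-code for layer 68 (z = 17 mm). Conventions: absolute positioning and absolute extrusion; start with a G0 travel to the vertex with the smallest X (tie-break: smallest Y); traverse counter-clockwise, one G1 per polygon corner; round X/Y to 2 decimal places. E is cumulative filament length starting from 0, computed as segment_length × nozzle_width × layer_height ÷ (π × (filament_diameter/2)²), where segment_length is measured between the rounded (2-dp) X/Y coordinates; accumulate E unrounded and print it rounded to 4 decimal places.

At z = 17 mm: the 21.5×25.5 cube contributes its full rectangle; the cube at (15, -0.5) is present — its section is the full 19×13.5 rectangle; Taking the first minus the rest: starting from the 21.5×25.5 cube, the 19×13.5 cube at (15, -0.5) partially overlaps it — only the 84.50 mm² overlap (of its 256.50 mm²) is removed, clipping the outline — 1 connected region. The outline is a single polygon with 6 vertices. Extrusion per mm of travel: 0.6 × 0.25 / (π × 0.875²) = 0.062363. Accumulating E over each segment gives final E = 5.8621.

G0 X0.00 Y0.00 Z17.00
G1 X15.00 Y0.00 E0.9354
G1 X15.00 Y13.00 E1.7462
G1 X21.50 Y13.00 E2.1515
G1 X21.50 Y25.50 E2.9310
G1 X0.00 Y25.50 E4.2718
G1 X0.00 Y0.00 E5.8621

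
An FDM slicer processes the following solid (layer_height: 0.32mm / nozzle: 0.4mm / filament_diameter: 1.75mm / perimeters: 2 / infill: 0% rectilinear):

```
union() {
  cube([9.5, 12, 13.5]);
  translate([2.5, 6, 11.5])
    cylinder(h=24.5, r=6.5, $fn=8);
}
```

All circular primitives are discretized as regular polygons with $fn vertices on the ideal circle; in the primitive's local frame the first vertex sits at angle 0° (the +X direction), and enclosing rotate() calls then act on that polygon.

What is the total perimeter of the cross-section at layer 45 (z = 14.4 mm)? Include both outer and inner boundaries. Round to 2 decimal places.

At z = 14.4 mm: the cube is not intersected at this z (z outside [0, 13.5]); the cylinder at (2.5, 6): section is a regular 8-gon, circumradius r=6.5 (perimeter = 2·8·6.500·sin(180°/8) = 39.80 mm); Merging all regions: only the r=6.5 cylinder at (2.5, 6) is present, so the union is just that shape — boundary = 39.80 mm. Overall, the cross-section is a single solid region. Total boundary length (outer) = 39.80 mm.

39.80 mm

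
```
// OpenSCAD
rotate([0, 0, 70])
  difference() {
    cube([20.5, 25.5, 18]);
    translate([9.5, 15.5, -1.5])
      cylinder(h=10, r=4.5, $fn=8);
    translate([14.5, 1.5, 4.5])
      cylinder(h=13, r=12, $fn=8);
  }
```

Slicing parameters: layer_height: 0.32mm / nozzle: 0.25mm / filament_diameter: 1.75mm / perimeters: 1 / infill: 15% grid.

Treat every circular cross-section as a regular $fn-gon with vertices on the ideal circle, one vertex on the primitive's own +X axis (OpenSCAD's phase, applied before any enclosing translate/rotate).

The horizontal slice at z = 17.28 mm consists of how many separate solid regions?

At z = 17.28 mm: the 20.5×25.5 cube contributes its full rectangle; the cylinder at (9.5, 15.5) does not reach this height (z outside [-1.5, 8.5]); the r=12 cylinder at (14.5, 1.5) gives a regular 8-gon of circumradius 12 (constant along its height); Subtracting the remaining from the first: starting from the 20.5×25.5 cube, the r=12 cylinder at (14.5, 1.5) partially overlaps it — only the 192.90 mm² overlap (of its 407.29 mm²) is removed, clipping the outline — 1 connected region; (rotated 70° about Z; rotation is an isometry so areas/perimeters/island counts are preserved). The result has 1 disconnected region.

1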